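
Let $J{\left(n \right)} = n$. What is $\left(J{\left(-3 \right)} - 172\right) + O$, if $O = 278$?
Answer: $103$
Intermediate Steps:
$\left(J{\left(-3 \right)} - 172\right) + O = \left(-3 - 172\right) + 278 = -175 + 278 = 103$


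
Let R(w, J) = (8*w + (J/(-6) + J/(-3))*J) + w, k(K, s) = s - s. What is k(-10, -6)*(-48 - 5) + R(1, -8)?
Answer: -23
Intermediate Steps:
k(K, s) = 0
R(w, J) = 9*w - J²/2 (R(w, J) = (8*w + (J*(-⅙) + J*(-⅓))*J) + w = (8*w + (-J/6 - J/3)*J) + w = (8*w + (-J/2)*J) + w = (8*w - J²/2) + w = 9*w - J²/2)
k(-10, -6)*(-48 - 5) + R(1, -8) = 0*(-48 - 5) + (9*1 - ½*(-8)²) = 0*(-53) + (9 - ½*64) = 0 + (9 - 32) = 0 - 23 = -23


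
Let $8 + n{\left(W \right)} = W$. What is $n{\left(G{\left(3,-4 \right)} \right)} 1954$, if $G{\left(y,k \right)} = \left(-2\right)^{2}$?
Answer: $-7816$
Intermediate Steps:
$G{\left(y,k \right)} = 4$
$n{\left(W \right)} = -8 + W$
$n{\left(G{\left(3,-4 \right)} \right)} 1954 = \left(-8 + 4\right) 1954 = \left(-4\right) 1954 = -7816$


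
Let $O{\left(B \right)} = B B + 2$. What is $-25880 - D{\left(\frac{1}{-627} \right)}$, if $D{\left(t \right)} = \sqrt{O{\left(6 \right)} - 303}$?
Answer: $-25880 - i \sqrt{265} \approx -25880.0 - 16.279 i$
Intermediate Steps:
$O{\left(B \right)} = 2 + B^{2}$ ($O{\left(B \right)} = B^{2} + 2 = 2 + B^{2}$)
$D{\left(t \right)} = i \sqrt{265}$ ($D{\left(t \right)} = \sqrt{\left(2 + 6^{2}\right) - 303} = \sqrt{\left(2 + 36\right) - 303} = \sqrt{38 - 303} = \sqrt{-265} = i \sqrt{265}$)
$-25880 - D{\left(\frac{1}{-627} \right)} = -25880 - i \sqrt{265}$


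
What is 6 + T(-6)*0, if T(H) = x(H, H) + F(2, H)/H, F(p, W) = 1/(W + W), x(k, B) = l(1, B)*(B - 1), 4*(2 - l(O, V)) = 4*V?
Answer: 6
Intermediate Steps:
l(O, V) = 2 - V
x(k, B) = (-1 + B)*(2 - B) (x(k, B) = (2 - B)*(B - 1) = (2 - B)*(-1 + B) = (-1 + B)*(2 - B))
F(p, W) = 1/(2*W)
T(H) = 1/(2*H**2) - (-1 + H)*(-2 + H) (T(H) = -(-1 + H)*(-2 + H) + (1/(2*H))/H = -(-1 + H)*(-2 + H) + 1/(2*H**2) = 1/(2*H**2) - (-1 + H)*(-2 + H))
6 + T(-6)*0 = 6 + (-2 + (1/2)/(-6)**2 - 1*(-6)**2 + 3*(-6))*0 = 6 + (-2 + (1/2)*(1/36) - 1*36 - 18)*0 = 6 + (-2 + 1/72 - 36 - 18)*0 = 6 - 4031/72*0 = 6 + 0 = 6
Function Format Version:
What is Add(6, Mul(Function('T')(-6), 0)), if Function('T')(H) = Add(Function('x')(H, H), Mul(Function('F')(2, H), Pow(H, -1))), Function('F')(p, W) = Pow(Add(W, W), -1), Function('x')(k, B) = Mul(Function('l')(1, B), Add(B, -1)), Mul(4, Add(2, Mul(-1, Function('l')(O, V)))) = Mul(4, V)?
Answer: 6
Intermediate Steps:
Function('l')(O, V) = Add(2, Mul(-1, V)) (Function('l')(O, V) = Add(2, Mul(Rational(-1, 4), Mul(4, V))) = Add(2, Mul(-1, V)))
Function('x')(k, B) = Mul(Add(-1, B), Add(2, Mul(-1, B))) (Function('x')(k, B) = Mul(Add(2, Mul(-1, B)), Add(B, -1)) = Mul(Add(2, Mul(-1, B)), Add(-1, B)) = Mul(Add(-1, B), Add(2, Mul(-1, B))))
Function('F')(p, W) = Mul(Rational(1, 2), Pow(W, -1)) (Function('F')(p, W) = Pow(Mul(2, W), -1) = Mul(Rational(1, 2), Pow(W, -1)))
Function('T')(H) = Add(Mul(Rational(1, 2), Pow(H, -2)), Mul(-1, Add(-1, H), Add(-2, H))) (Function('T')(H) = Add(Mul(-1, Add(-1, H), Add(-2, H)), Mul(Mul(Rational(1, 2), Pow(H, -1)), Pow(H, -1))) = Add(Mul(-1, Add(-1, H), Add(-2, H)), Mul(Rational(1, 2), Pow(H, -2))) = Add(Mul(Rational(1, 2), Pow(H, -2)), Mul(-1, Add(-1, H), Add(-2, H))))
Add(6, Mul(Function('T')(-6), 0)) = Add(6, Mul(Add(-2, Mul(Rational(1, 2), Pow(-6, -2)), Mul(-1, Pow(-6, 2)), Mul(3, -6)), 0)) = Add(6, Mul(Add(-2, Mul(Rational(1, 2), Rational(1, 36)), Mul(-1, 36), -18), 0)) = Add(6, Mul(Add(-2, Rational(1, 72), -36, -18), 0)) = Add(6, Mul(Rational(-4031, 72), 0)) = Add(6, 0) = 6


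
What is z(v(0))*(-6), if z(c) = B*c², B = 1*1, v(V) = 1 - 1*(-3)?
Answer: -96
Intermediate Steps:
v(V) = 4 (v(V) = 1 + 3 = 4)
B = 1
z(c) = c² (z(c) = 1*c² = c²)
z(v(0))*(-6) = 4²*(-6) = 16*(-6) = -96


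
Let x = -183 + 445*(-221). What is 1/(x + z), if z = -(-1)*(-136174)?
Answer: -1/234702 ≈ -4.2607e-6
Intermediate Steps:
z = -136174 (z = -1*136174 = -136174)
x = -98528 (x = -183 - 98345 = -98528)
1/(x + z) = 1/(-98528 - 136174) = 1/(-234702) = -1/234702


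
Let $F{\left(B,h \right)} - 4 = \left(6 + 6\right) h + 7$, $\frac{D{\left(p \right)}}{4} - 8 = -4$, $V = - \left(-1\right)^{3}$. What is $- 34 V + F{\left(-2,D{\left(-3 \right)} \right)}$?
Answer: $169$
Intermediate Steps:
$V = 1$ ($V = \left(-1\right) \left(-1\right) = 1$)
$D{\left(p \right)} = 16$ ($D{\left(p \right)} = 32 + 4 \left(-4\right) = 32 - 16 = 16$)
$F{\left(B,h \right)} = 11 + 12 h$ ($F{\left(B,h \right)} = 4 + \left(\left(6 + 6\right) h + 7\right) = 4 + \left(12 h + 7\right) = 4 + \left(7 + 12 h\right) = 11 + 12 h$)
$- 34 V + F{\left(-2,D{\left(-3 \right)} \right)} = \left(-34\right) 1 + \left(11 + 12 \cdot 16\right) = -34 + \left(11 + 192\right) = -34 + 203 = 169$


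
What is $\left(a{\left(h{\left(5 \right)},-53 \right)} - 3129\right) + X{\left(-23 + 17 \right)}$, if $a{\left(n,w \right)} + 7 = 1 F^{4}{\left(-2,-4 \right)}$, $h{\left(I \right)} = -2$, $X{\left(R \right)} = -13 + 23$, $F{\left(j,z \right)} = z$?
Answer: $-2870$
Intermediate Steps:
$X{\left(R \right)} = 10$
$a{\left(n,w \right)} = 249$ ($a{\left(n,w \right)} = -7 + 1 \left(-4\right)^{4} = -7 + 1 \cdot 256 = -7 + 256 = 249$)
$\left(a{\left(h{\left(5 \right)},-53 \right)} - 3129\right) + X{\left(-23 + 17 \right)} = \left(249 - 3129\right) + 10 = -2880 + 10 = -2870$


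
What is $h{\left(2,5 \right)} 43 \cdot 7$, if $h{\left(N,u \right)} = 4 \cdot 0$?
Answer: $0$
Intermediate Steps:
$h{\left(N,u \right)} = 0$
$h{\left(2,5 \right)} 43 \cdot 7 = 0 \cdot 43 \cdot 7 = 0 \cdot 7 = 0$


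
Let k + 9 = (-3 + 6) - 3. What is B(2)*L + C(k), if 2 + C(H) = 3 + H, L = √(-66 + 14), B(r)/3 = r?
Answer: -8 + 12*I*√13 ≈ -8.0 + 43.267*I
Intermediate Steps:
B(r) = 3*r
k = -9 (k = -9 + ((-3 + 6) - 3) = -9 + (3 - 3) = -9 + 0 = -9)
L = 2*I*√13 (L = √(-52) = 2*I*√13 ≈ 7.2111*I)
C(H) = 1 + H (C(H) = -2 + (3 + H) = 1 + H)
B(2)*L + C(k) = (3*2)*(2*I*√13) + (1 - 9) = 6*(2*I*√13) - 8 = 12*I*√13 - 8 = -8 + 12*I*√13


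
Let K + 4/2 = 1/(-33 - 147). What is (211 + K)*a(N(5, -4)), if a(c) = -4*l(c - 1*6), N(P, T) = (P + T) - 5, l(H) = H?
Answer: 75238/9 ≈ 8359.8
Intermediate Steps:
N(P, T) = -5 + P + T
K = -361/180 (K = -2 + 1/(-33 - 147) = -2 + 1/(-180) = -2 - 1/180 = -361/180 ≈ -2.0056)
a(c) = 24 - 4*c (a(c) = -4*(c - 1*6) = -4*(c - 6) = -4*(-6 + c) = 24 - 4*c)
(211 + K)*a(N(5, -4)) = (211 - 361/180)*(24 - 4*(-5 + 5 - 4)) = 37619*(24 - 4*(-4))/180 = 37619*(24 + 16)/180 = (37619/180)*40 = 75238/9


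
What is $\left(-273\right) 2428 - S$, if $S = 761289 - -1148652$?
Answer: $-2572785$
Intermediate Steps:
$S = 1909941$ ($S = 761289 + 1148652 = 1909941$)
$\left(-273\right) 2428 - S = \left(-273\right) 2428 - 1909941 = -662844 - 1909941 = -2572785$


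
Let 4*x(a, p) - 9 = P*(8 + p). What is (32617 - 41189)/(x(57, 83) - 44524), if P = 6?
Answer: 34288/177541 ≈ 0.19313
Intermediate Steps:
x(a, p) = 57/4 + 3*p/2 (x(a, p) = 9/4 + (6*(8 + p))/4 = 9/4 + (48 + 6*p)/4 = 9/4 + (12 + 3*p/2) = 57/4 + 3*p/2)
(32617 - 41189)/(x(57, 83) - 44524) = (32617 - 41189)/((57/4 + (3/2)*83) - 44524) = -8572/((57/4 + 249/2) - 44524) = -8572/(555/4 - 44524) = -8572/(-177541/4) = -8572*(-4/177541) = 34288/177541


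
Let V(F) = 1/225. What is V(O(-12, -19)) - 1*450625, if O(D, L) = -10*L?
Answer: -101390624/225 ≈ -4.5063e+5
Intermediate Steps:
V(F) = 1/225
V(O(-12, -19)) - 1*450625 = 1/225 - 1*450625 = 1/225 - 450625 = -101390624/225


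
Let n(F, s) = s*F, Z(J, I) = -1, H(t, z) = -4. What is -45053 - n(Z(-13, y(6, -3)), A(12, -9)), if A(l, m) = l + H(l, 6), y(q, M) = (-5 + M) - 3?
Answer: -45045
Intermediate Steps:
y(q, M) = -8 + M
A(l, m) = -4 + l (A(l, m) = l - 4 = -4 + l)
n(F, s) = F*s
-45053 - n(Z(-13, y(6, -3)), A(12, -9)) = -45053 - (-1)*(-4 + 12) = -45053 - (-1)*8 = -45053 - 1*(-8) = -45053 + 8 = -45045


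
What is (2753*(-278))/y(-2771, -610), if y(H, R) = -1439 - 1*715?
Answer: 382667/1077 ≈ 355.31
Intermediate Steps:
y(H, R) = -2154 (y(H, R) = -1439 - 715 = -2154)
(2753*(-278))/y(-2771, -610) = (2753*(-278))/(-2154) = -765334*(-1/2154) = 382667/1077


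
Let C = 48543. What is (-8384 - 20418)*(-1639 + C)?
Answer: -1350929008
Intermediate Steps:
(-8384 - 20418)*(-1639 + C) = (-8384 - 20418)*(-1639 + 48543) = -28802*46904 = -1350929008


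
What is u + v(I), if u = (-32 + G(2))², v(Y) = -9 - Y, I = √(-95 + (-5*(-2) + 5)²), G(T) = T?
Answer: 891 - √130 ≈ 879.60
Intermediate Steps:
I = √130 (I = √(-95 + (10 + 5)²) = √(-95 + 15²) = √(-95 + 225) = √130 ≈ 11.402)
u = 900 (u = (-32 + 2)² = (-30)² = 900)
u + v(I) = 900 + (-9 - √130) = 891 - √130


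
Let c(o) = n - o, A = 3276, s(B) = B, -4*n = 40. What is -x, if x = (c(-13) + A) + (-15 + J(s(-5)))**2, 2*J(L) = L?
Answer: -14341/4 ≈ -3585.3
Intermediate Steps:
n = -10 (n = -1/4*40 = -10)
J(L) = L/2
c(o) = -10 - o
x = 14341/4 (x = ((-10 - 1*(-13)) + 3276) + (-15 + (1/2)*(-5))**2 = ((-10 + 13) + 3276) + (-15 - 5/2)**2 = (3 + 3276) + (-35/2)**2 = 3279 + 1225/4 = 14341/4 ≈ 3585.3)
-x = -1*14341/4 = -14341/4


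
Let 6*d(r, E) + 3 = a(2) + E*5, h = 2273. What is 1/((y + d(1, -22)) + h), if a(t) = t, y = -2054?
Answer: 2/401 ≈ 0.0049875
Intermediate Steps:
d(r, E) = -⅙ + 5*E/6 (d(r, E) = -½ + (2 + E*5)/6 = -½ + (2 + 5*E)/6 = -½ + (⅓ + 5*E/6) = -⅙ + 5*E/6)
1/((y + d(1, -22)) + h) = 1/((-2054 + (-⅙ + (⅚)*(-22))) + 2273) = 1/((-2054 + (-⅙ - 55/3)) + 2273) = 1/((-2054 - 37/2) + 2273) = 1/(-4145/2 + 2273) = 1/(401/2) = 2/401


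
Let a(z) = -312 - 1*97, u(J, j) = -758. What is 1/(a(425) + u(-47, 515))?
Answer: -1/1167 ≈ -0.00085690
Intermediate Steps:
a(z) = -409 (a(z) = -312 - 97 = -409)
1/(a(425) + u(-47, 515)) = 1/(-409 - 758) = 1/(-1167) = -1/1167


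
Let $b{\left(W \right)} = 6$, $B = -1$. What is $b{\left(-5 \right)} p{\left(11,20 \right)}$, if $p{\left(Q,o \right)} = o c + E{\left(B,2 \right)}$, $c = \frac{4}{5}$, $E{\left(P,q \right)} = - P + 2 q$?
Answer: $126$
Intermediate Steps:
$c = \frac{4}{5}$ ($c = 4 \cdot \frac{1}{5} = \frac{4}{5} \approx 0.8$)
$p{\left(Q,o \right)} = 5 + \frac{4 o}{5}$ ($p{\left(Q,o \right)} = o \frac{4}{5} + \left(\left(-1\right) \left(-1\right) + 2 \cdot 2\right) = \frac{4 o}{5} + \left(1 + 4\right) = \frac{4 o}{5} + 5 = 5 + \frac{4 o}{5}$)
$b{\left(-5 \right)} p{\left(11,20 \right)} = 6 \left(5 + \frac{4}{5} \cdot 20\right) = 6 \left(5 + 16\right) = 6 \cdot 21 = 126$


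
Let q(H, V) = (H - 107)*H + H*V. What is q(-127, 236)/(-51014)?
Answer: 127/25507 ≈ 0.0049790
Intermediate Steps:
q(H, V) = H*V + H*(-107 + H) (q(H, V) = (-107 + H)*H + H*V = H*(-107 + H) + H*V = H*V + H*(-107 + H))
q(-127, 236)/(-51014) = -127*(-107 - 127 + 236)/(-51014) = -127*2*(-1/51014) = -254*(-1/51014) = 127/25507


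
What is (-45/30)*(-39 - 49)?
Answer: 132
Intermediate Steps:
(-45/30)*(-39 - 49) = -45*1/30*(-88) = -3/2*(-88) = 132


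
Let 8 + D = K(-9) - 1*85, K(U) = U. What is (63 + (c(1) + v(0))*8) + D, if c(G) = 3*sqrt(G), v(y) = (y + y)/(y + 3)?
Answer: -15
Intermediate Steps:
v(y) = 2*y/(3 + y) (v(y) = (2*y)/(3 + y) = 2*y/(3 + y))
D = -102 (D = -8 + (-9 - 1*85) = -8 + (-9 - 85) = -8 - 94 = -102)
(63 + (c(1) + v(0))*8) + D = (63 + (3*sqrt(1) + 2*0/(3 + 0))*8) - 102 = (63 + (3*1 + 2*0/3)*8) - 102 = (63 + (3 + 2*0*(1/3))*8) - 102 = (63 + (3 + 0)*8) - 102 = (63 + 3*8) - 102 = (63 + 24) - 102 = 87 - 102 = -15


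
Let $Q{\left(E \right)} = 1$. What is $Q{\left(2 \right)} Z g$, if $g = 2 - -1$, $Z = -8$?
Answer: $-24$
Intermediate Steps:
$g = 3$ ($g = 2 + 1 = 3$)
$Q{\left(2 \right)} Z g = 1 \left(-8\right) 3 = \left(-8\right) 3 = -24$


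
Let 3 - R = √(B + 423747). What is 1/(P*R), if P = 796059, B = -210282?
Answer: -1/56641189968 - √213465/169923569904 ≈ -2.7367e-9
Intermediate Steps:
R = 3 - √213465 (R = 3 - √(-210282 + 423747) = 3 - √213465 ≈ -459.02)
1/(P*R) = 1/(796059*(3 - √213465))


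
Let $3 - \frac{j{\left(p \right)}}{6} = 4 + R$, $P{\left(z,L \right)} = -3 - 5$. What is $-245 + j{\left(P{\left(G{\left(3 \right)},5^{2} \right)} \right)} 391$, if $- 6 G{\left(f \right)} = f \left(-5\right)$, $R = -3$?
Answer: $4447$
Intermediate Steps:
$G{\left(f \right)} = \frac{5 f}{6}$ ($G{\left(f \right)} = - \frac{f \left(-5\right)}{6} = - \frac{\left(-5\right) f}{6} = \frac{5 f}{6}$)
$P{\left(z,L \right)} = -8$
$j{\left(p \right)} = 12$ ($j{\left(p \right)} = 18 - 6 \left(4 - 3\right) = 18 - 6 = 12$)
$-245 + j{\left(P{\left(G{\left(3 \right)},5^{2} \right)} \right)} 391 = -245 + 12 \cdot 391 = -245 + 4692 = 4447$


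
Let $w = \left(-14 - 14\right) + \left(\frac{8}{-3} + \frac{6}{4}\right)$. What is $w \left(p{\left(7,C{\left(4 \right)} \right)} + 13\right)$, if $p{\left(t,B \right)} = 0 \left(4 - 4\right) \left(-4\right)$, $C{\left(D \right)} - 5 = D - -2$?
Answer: $- \frac{2275}{6} \approx -379.17$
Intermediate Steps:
$w = - \frac{175}{6}$ ($w = -28 + \left(8 \left(- \frac{1}{3}\right) + 6 \cdot \frac{1}{4}\right) = -28 + \left(- \frac{8}{3} + \frac{3}{2}\right) = -28 - \frac{7}{6} = - \frac{175}{6} \approx -29.167$)
$C{\left(D \right)} = 7 + D$ ($C{\left(D \right)} = 5 + \left(D - -2\right) = 5 + \left(D + 2\right) = 5 + \left(2 + D\right) = 7 + D$)
$p{\left(t,B \right)} = 0$ ($p{\left(t,B \right)} = 0 \cdot 0 \left(-4\right) = 0 \left(-4\right) = 0$)
$w \left(p{\left(7,C{\left(4 \right)} \right)} + 13\right) = - \frac{175 \left(0 + 13\right)}{6} = \left(- \frac{175}{6}\right) 13 = - \frac{2275}{6}$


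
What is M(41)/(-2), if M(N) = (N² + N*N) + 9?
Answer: -3371/2 ≈ -1685.5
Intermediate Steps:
M(N) = 9 + 2*N² (M(N) = (N² + N²) + 9 = 2*N² + 9 = 9 + 2*N²)
M(41)/(-2) = (9 + 2*41²)/(-2) = (9 + 2*1681)*(-½) = (9 + 3362)*(-½) = 3371*(-½) = -3371/2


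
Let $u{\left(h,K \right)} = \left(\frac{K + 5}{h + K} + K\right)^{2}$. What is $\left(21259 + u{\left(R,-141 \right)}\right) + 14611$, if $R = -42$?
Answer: $\frac{1860045319}{33489} \approx 55542.0$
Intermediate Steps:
$u{\left(h,K \right)} = \left(K + \frac{5 + K}{K + h}\right)^{2}$ ($u{\left(h,K \right)} = \left(\frac{5 + K}{K + h} + K\right)^{2} = \left(K + \frac{5 + K}{K + h}\right)^{2}$)
$\left(21259 + u{\left(R,-141 \right)}\right) + 14611 = \left(21259 + \frac{\left(5 - 141 + \left(-141\right)^{2} - -5922\right)^{2}}{\left(-141 - 42\right)^{2}}\right) + 14611 = \left(21259 + \frac{\left(5 - 141 + 19881 + 5922\right)^{2}}{33489}\right) + 14611 = \left(21259 + \frac{25667^{2}}{33489}\right) + 14611 = \left(21259 + \frac{1}{33489} \cdot 658794889\right) + 14611 = \left(21259 + \frac{658794889}{33489}\right) + 14611 = \frac{1370737540}{33489} + 14611 = \frac{1860045319}{33489}$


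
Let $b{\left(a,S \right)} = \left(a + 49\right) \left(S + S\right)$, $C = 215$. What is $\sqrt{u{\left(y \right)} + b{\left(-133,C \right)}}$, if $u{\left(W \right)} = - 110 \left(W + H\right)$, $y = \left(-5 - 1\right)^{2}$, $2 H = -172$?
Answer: $2 i \sqrt{7655} \approx 174.99 i$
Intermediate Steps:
$H = -86$ ($H = \frac{1}{2} \left(-172\right) = -86$)
$b{\left(a,S \right)} = 2 S \left(49 + a\right)$ ($b{\left(a,S \right)} = \left(49 + a\right) 2 S = 2 S \left(49 + a\right)$)
$y = 36$ ($y = \left(-6\right)^{2} = 36$)
$u{\left(W \right)} = 9460 - 110 W$ ($u{\left(W \right)} = - 110 \left(W - 86\right) = - 110 \left(-86 + W\right) = 9460 - 110 W$)
$\sqrt{u{\left(y \right)} + b{\left(-133,C \right)}} = \sqrt{\left(9460 - 3960\right) + 2 \cdot 215 \left(49 - 133\right)} = \sqrt{\left(9460 - 3960\right) + 2 \cdot 215 \left(-84\right)} = \sqrt{5500 - 36120} = \sqrt{-30620} = 2 i \sqrt{7655}$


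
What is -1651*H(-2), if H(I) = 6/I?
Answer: 4953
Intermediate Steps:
-1651*H(-2) = -9906/(-2) = -9906*(-1)/2 = -1651*(-3) = 4953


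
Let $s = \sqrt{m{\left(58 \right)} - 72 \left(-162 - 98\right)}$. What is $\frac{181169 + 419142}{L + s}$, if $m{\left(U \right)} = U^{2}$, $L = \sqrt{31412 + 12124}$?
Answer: $\frac{600311}{2 \left(\sqrt{5521} + 2 \sqrt{2721}\right)} \approx 1680.3$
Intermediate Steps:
$L = 4 \sqrt{2721}$ ($L = \sqrt{43536} = 4 \sqrt{2721} \approx 208.65$)
$s = 2 \sqrt{5521}$ ($s = \sqrt{58^{2} - 72 \left(-162 - 98\right)} = \sqrt{3364 - -18720} = \sqrt{3364 + 18720} = \sqrt{22084} = 2 \sqrt{5521} \approx 148.61$)
$\frac{181169 + 419142}{L + s} = \frac{181169 + 419142}{4 \sqrt{2721} + 2 \sqrt{5521}} = \frac{600311}{2 \sqrt{5521} + 4 \sqrt{2721}}$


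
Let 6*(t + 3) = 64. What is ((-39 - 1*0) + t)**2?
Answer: 8836/9 ≈ 981.78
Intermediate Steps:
t = 23/3 (t = -3 + (1/6)*64 = -3 + 32/3 = 23/3 ≈ 7.6667)
((-39 - 1*0) + t)**2 = ((-39 - 1*0) + 23/3)**2 = ((-39 + 0) + 23/3)**2 = (-39 + 23/3)**2 = (-94/3)**2 = 8836/9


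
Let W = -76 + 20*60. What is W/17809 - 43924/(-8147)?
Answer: 791399744/145089923 ≈ 5.4545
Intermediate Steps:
W = 1124 (W = -76 + 1200 = 1124)
W/17809 - 43924/(-8147) = 1124/17809 - 43924/(-8147) = 1124*(1/17809) - 43924*(-1/8147) = 1124/17809 + 43924/8147 = 791399744/145089923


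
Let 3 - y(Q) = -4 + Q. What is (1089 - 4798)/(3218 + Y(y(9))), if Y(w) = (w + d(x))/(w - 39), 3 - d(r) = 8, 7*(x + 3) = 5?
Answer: -152069/131945 ≈ -1.1525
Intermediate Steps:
x = -16/7 (x = -3 + (⅐)*5 = -3 + 5/7 = -16/7 ≈ -2.2857)
d(r) = -5 (d(r) = 3 - 1*8 = 3 - 8 = -5)
y(Q) = 7 - Q (y(Q) = 3 - (-4 + Q) = 3 + (4 - Q) = 7 - Q)
Y(w) = (-5 + w)/(-39 + w) (Y(w) = (w - 5)/(w - 39) = (-5 + w)/(-39 + w))
(1089 - 4798)/(3218 + Y(y(9))) = (1089 - 4798)/(3218 + (-5 + (7 - 1*9))/(-39 + (7 - 1*9))) = -3709/(3218 + (-5 + (7 - 9))/(-39 + (7 - 9))) = -3709/(3218 + (-5 - 2)/(-39 - 2)) = -3709/(3218 - 7/(-41)) = -3709/(3218 - 1/41*(-7)) = -3709/(3218 + 7/41) = -3709/131945/41 = -3709*41/131945 = -152069/131945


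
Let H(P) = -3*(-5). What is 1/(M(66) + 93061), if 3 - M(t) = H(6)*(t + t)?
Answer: 1/91084 ≈ 1.0979e-5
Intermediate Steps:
H(P) = 15
M(t) = 3 - 30*t (M(t) = 3 - 15*(t + t) = 3 - 15*2*t = 3 - 30*t)
1/(M(66) + 93061) = 1/((3 - 30*66) + 93061) = 1/((3 - 1980) + 93061) = 1/(-1977 + 93061) = 1/91084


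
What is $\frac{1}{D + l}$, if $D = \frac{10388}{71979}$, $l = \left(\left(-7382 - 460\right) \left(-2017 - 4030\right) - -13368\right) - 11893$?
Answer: $\frac{71979}{3413391675359} \approx 2.1087 \cdot 10^{-8}$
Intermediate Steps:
$l = 47422049$ ($l = \left(\left(-7382 - 460\right) \left(-6047\right) + 13368\right) - 11893 = \left(\left(-7842\right) \left(-6047\right) + 13368\right) - 11893 = \left(47420574 + 13368\right) - 11893 = 47433942 - 11893 = 47422049$)
$D = \frac{10388}{71979}$ ($D = 10388 \cdot \frac{1}{71979} = \frac{10388}{71979} \approx 0.14432$)
$\frac{1}{D + l} = \frac{1}{\frac{10388}{71979} + 47422049} = \frac{1}{\frac{3413391675359}{71979}} = \frac{71979}{3413391675359}$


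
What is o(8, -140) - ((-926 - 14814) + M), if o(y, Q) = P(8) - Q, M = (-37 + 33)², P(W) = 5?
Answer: 15869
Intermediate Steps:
M = 16 (M = (-4)² = 16)
o(y, Q) = 5 - Q
o(8, -140) - ((-926 - 14814) + M) = (5 - 1*(-140)) - ((-926 - 14814) + 16) = (5 + 140) - (-15740 + 16) = 145 - 1*(-15724) = 145 + 15724 = 15869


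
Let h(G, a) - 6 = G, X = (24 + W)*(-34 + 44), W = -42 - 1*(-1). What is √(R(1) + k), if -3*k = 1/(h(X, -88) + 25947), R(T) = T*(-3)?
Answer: 4*I*√1121792547/77349 ≈ 1.7321*I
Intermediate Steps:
W = -41 (W = -42 + 1 = -41)
X = -170 (X = (24 - 41)*(-34 + 44) = -17*10 = -170)
h(G, a) = 6 + G
R(T) = -3*T
k = -1/77349 (k = -1/(3*((6 - 170) + 25947)) = -1/(3*(-164 + 25947)) = -⅓/25783 = -⅓*1/25783 = -1/77349 ≈ -1.2928e-5)
√(R(1) + k) = √(-3*1 - 1/77349) = √(-3 - 1/77349) = √(-232048/77349) = 4*I*√1121792547/77349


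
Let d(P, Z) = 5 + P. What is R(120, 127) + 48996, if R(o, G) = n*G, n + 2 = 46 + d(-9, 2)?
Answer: 54076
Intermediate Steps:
n = 40 (n = -2 + (46 + (5 - 9)) = -2 + (46 - 4) = -2 + 42 = 40)
R(o, G) = 40*G
R(120, 127) + 48996 = 40*127 + 48996 = 5080 + 48996 = 54076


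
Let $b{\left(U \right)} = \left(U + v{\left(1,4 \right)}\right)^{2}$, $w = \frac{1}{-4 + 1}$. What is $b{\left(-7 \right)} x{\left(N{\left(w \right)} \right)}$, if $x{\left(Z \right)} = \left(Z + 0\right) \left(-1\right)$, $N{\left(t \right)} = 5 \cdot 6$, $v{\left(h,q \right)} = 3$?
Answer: $-480$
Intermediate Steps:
$w = - \frac{1}{3}$ ($w = \frac{1}{-3} = - \frac{1}{3} \approx -0.33333$)
$N{\left(t \right)} = 30$
$b{\left(U \right)} = \left(3 + U\right)^{2}$ ($b{\left(U \right)} = \left(U + 3\right)^{2} = \left(3 + U\right)^{2}$)
$x{\left(Z \right)} = - Z$ ($x{\left(Z \right)} = Z \left(-1\right) = - Z$)
$b{\left(-7 \right)} x{\left(N{\left(w \right)} \right)} = \left(3 - 7\right)^{2} \left(\left(-1\right) 30\right) = \left(-4\right)^{2} \left(-30\right) = 16 \left(-30\right) = -480$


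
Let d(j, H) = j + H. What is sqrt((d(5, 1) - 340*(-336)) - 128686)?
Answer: 38*I*sqrt(10) ≈ 120.17*I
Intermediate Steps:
d(j, H) = H + j
sqrt((d(5, 1) - 340*(-336)) - 128686) = sqrt(((1 + 5) - 340*(-336)) - 128686) = sqrt((6 + 114240) - 128686) = sqrt(114246 - 128686) = sqrt(-14440) = 38*I*sqrt(10)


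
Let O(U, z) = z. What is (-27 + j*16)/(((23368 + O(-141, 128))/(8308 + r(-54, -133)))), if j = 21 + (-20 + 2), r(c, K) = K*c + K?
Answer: 107499/7832 ≈ 13.726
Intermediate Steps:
r(c, K) = K + K*c
j = 3 (j = 21 - 18 = 3)
(-27 + j*16)/(((23368 + O(-141, 128))/(8308 + r(-54, -133)))) = (-27 + 3*16)/(((23368 + 128)/(8308 - 133*(1 - 54)))) = (-27 + 48)/((23496/(8308 - 133*(-53)))) = 21/((23496/(8308 + 7049))) = 21/((23496/15357)) = 21/((23496*(1/15357))) = 21/(7832/5119) = 21*(5119/7832) = 107499/7832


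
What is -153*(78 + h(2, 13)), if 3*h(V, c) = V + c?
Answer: -12699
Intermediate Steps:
h(V, c) = V/3 + c/3 (h(V, c) = (V + c)/3 = V/3 + c/3)
-153*(78 + h(2, 13)) = -153*(78 + ((1/3)*2 + (1/3)*13)) = -153*(78 + (2/3 + 13/3)) = -153*(78 + 5) = -153*83 = -12699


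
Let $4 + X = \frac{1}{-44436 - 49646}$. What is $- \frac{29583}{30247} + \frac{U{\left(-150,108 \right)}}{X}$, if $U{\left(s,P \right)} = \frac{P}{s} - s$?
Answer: $- \frac{3632823134701}{94856860525} \approx -38.298$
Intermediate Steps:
$U{\left(s,P \right)} = - s + \frac{P}{s}$
$X = - \frac{376329}{94082}$ ($X = -4 + \frac{1}{-44436 - 49646} = -4 + \frac{1}{-94082} = -4 - \frac{1}{94082} = - \frac{376329}{94082} \approx -4.0$)
$- \frac{29583}{30247} + \frac{U{\left(-150,108 \right)}}{X} = - \frac{29583}{30247} + \frac{\left(-1\right) \left(-150\right) + \frac{108}{-150}}{- \frac{376329}{94082}} = \left(-29583\right) \frac{1}{30247} + \left(150 + 108 \left(- \frac{1}{150}\right)\right) \left(- \frac{94082}{376329}\right) = - \frac{29583}{30247} + \left(150 - \frac{18}{25}\right) \left(- \frac{94082}{376329}\right) = - \frac{29583}{30247} + \frac{3732}{25} \left(- \frac{94082}{376329}\right) = - \frac{29583}{30247} - \frac{117038008}{3136075} = - \frac{3632823134701}{94856860525}$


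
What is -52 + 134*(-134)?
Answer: -18008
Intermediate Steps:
-52 + 134*(-134) = -52 - 17956 = -18008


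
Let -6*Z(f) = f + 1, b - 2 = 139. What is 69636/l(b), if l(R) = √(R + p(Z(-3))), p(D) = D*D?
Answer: 104454*√1270/635 ≈ 5862.1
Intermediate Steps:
b = 141 (b = 2 + 139 = 141)
Z(f) = -⅙ - f/6 (Z(f) = -(f + 1)/6 = -(1 + f)/6 = -⅙ - f/6)
p(D) = D²
l(R) = √(⅑ + R) (l(R) = √(R + (-⅙ - ⅙*(-3))²) = √(R + (-⅙ + ½)²) = √(R + (⅓)²) = √(R + ⅑) = √(⅑ + R))
69636/l(b) = 69636/((√(1 + 9*141)/3)) = 69636/((√(1 + 1269)/3)) = 69636/((√1270/3)) = 69636*(3*√1270/1270) = 104454*√1270/635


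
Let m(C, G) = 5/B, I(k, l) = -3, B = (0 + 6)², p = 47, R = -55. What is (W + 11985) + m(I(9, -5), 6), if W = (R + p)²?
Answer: 433769/36 ≈ 12049.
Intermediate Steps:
B = 36 (B = 6² = 36)
m(C, G) = 5/36
W = 64 (W = (-55 + 47)² = (-8)² = 64)
(W + 11985) + m(I(9, -5), 6) = (64 + 11985) + 5/36 = 12049 + 5/36 = 433769/36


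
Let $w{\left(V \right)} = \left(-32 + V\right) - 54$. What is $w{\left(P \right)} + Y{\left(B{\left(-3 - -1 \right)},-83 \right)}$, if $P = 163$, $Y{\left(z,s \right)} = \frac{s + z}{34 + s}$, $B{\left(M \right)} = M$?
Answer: $\frac{3858}{49} \approx 78.735$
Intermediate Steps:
$Y{\left(z,s \right)} = \frac{s + z}{34 + s}$
$w{\left(V \right)} = -86 + V$
$w{\left(P \right)} + Y{\left(B{\left(-3 - -1 \right)},-83 \right)} = \left(-86 + 163\right) + \frac{-83 - 2}{34 - 83} = 77 + \frac{-83 + \left(-3 + 1\right)}{-49} = 77 - \frac{-83 - 2}{49} = 77 - - \frac{85}{49} = 77 + \frac{85}{49} = \frac{3858}{49}$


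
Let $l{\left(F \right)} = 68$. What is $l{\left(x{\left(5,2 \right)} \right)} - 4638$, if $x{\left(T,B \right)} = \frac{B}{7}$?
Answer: $-4570$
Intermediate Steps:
$x{\left(T,B \right)} = \frac{B}{7}$ ($x{\left(T,B \right)} = B \frac{1}{7} = \frac{B}{7}$)
$l{\left(x{\left(5,2 \right)} \right)} - 4638 = 68 - 4638 = -4570$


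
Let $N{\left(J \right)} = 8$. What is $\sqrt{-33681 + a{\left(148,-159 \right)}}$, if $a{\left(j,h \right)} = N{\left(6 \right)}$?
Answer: $i \sqrt{33673} \approx 183.5 i$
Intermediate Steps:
$a{\left(j,h \right)} = 8$
$\sqrt{-33681 + a{\left(148,-159 \right)}} = \sqrt{-33681 + 8} = \sqrt{-33673} = i \sqrt{33673}$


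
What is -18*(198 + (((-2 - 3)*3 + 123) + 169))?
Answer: -8550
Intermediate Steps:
-18*(198 + (((-2 - 3)*3 + 123) + 169)) = -18*(198 + ((-5*3 + 123) + 169)) = -18*(198 + ((-15 + 123) + 169)) = -18*(198 + (108 + 169)) = -18*(198 + 277) = -18*475 = -8550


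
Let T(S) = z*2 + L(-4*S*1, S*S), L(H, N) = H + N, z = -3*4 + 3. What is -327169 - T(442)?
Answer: -520747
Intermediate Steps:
z = -9 (z = -12 + 3 = -9)
T(S) = -18 + S² - 4*S (T(S) = -9*2 + (-4*S*1 + S*S) = -18 + (-4*S + S²) = -18 + (S² - 4*S) = -18 + S² - 4*S)
-327169 - T(442) = -327169 - (-18 + 442² - 4*442) = -327169 - (-18 + 195364 - 1768) = -327169 - 1*193578 = -327169 - 193578 = -520747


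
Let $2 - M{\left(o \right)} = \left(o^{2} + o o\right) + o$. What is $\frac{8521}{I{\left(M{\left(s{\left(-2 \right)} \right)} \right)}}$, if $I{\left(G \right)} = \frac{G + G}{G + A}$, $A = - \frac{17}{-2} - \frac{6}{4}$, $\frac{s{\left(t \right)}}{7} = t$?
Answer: $\frac{3144249}{752} \approx 4181.2$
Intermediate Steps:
$s{\left(t \right)} = 7 t$
$A = 7$ ($A = \left(-17\right) \left(- \frac{1}{2}\right) - \frac{3}{2} = \frac{17}{2} - \frac{3}{2} = 7$)
$M{\left(o \right)} = 2 - o - 2 o^{2}$ ($M{\left(o \right)} = 2 - \left(\left(o^{2} + o o\right) + o\right) = 2 - \left(\left(o^{2} + o^{2}\right) + o\right) = 2 - \left(2 o^{2} + o\right) = 2 - \left(o + 2 o^{2}\right) = 2 - o - 2 o^{2}$)
$I{\left(G \right)} = \frac{2 G}{7 + G}$ ($I{\left(G \right)} = \frac{G + G}{G + 7} = \frac{2 G}{7 + G}$)
$\frac{8521}{I{\left(M{\left(s{\left(-2 \right)} \right)} \right)}} = \frac{8521}{2 \left(2 - 7 \left(-2\right) - 2 \left(7 \left(-2\right)\right)^{2}\right) \frac{1}{7 - \left(-2 - 14 + 392\right)}} = \frac{8521}{2 \left(2 - -14 - 2 \left(-14\right)^{2}\right) \frac{1}{7 - \left(-16 + 392\right)}} = \frac{8521}{2 \left(2 + 14 - 392\right) \frac{1}{7 + \left(2 + 14 - 392\right)}} = \frac{8521}{2 \left(-376\right) \frac{1}{7 - 376}} = \frac{8521}{2 \left(-376\right) \frac{1}{-369}} = \frac{8521}{2 \left(-376\right) \left(- \frac{1}{369}\right)} = \frac{8521}{\frac{752}{369}} = 8521 \cdot \frac{369}{752} = \frac{3144249}{752}$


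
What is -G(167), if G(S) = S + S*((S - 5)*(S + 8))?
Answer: -4734617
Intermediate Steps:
G(S) = S + S*(-5 + S)*(8 + S) (G(S) = S + S*((-5 + S)*(8 + S)) = S + S*(-5 + S)*(8 + S))
-G(167) = -167*(-39 + 167² + 3*167) = -167*(-39 + 27889 + 501) = -167*28351 = -1*4734617 = -4734617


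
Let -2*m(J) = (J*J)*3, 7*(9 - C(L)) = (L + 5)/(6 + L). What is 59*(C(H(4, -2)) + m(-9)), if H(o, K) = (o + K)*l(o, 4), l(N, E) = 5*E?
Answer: -1069965/161 ≈ -6645.7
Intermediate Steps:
H(o, K) = 20*K + 20*o (H(o, K) = (o + K)*(5*4) = (K + o)*20 = 20*K + 20*o)
C(L) = 9 - (5 + L)/(7*(6 + L)) (C(L) = 9 - (L + 5)/(7*(6 + L)) = 9 - (5 + L)/(7*(6 + L)))
m(J) = -3*J²/2 (m(J) = -J*J*3/2 = -J²*3/2 = -3*J²/2)
59*(C(H(4, -2)) + m(-9)) = 59*((373 + 62*(20*(-2) + 20*4))/(7*(6 + (20*(-2) + 20*4))) - 3/2*(-9)²) = 59*((373 + 62*(-40 + 80))/(7*(6 + (-40 + 80))) - 3/2*81) = 59*((373 + 62*40)/(7*(6 + 40)) - 243/2) = 59*((⅐)*(373 + 2480)/46 - 243/2) = 59*((⅐)*(1/46)*2853 - 243/2) = 59*(2853/322 - 243/2) = 59*(-18135/161) = -1069965/161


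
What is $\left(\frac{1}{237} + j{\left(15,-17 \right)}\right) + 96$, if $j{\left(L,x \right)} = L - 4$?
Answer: $\frac{25360}{237} \approx 107.0$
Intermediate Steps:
$j{\left(L,x \right)} = -4 + L$ ($j{\left(L,x \right)} = L - 4 = -4 + L$)
$\left(\frac{1}{237} + j{\left(15,-17 \right)}\right) + 96 = \left(\frac{1}{237} + \left(-4 + 15\right)\right) + 96 = \left(\frac{1}{237} + 11\right) + 96 = \frac{2608}{237} + 96 = \frac{25360}{237}$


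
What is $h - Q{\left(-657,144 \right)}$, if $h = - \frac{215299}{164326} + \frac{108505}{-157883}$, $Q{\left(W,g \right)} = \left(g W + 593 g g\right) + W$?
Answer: $- \frac{316550982575282661}{25944281858} \approx -1.2201 \cdot 10^{7}$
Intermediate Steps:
$Q{\left(W,g \right)} = W + 593 g^{2} + W g$ ($Q{\left(W,g \right)} = \left(W g + 593 g^{2}\right) + W = \left(593 g^{2} + W g\right) + W = W + 593 g^{2} + W g$)
$h = - \frac{51822244647}{25944281858}$ ($h = \left(-215299\right) \frac{1}{164326} + 108505 \left(- \frac{1}{157883}\right) = - \frac{215299}{164326} - \frac{108505}{157883} = - \frac{51822244647}{25944281858} \approx -1.9974$)
$h - Q{\left(-657,144 \right)} = - \frac{51822244647}{25944281858} - \left(-657 + 593 \cdot 144^{2} - 94608\right) = - \frac{51822244647}{25944281858} - \left(-657 + 593 \cdot 20736 - 94608\right) = - \frac{51822244647}{25944281858} - \left(-657 + 12296448 - 94608\right) = - \frac{51822244647}{25944281858} - 12201183 = - \frac{316550982575282661}{25944281858}$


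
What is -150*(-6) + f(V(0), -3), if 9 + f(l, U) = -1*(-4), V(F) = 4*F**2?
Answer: 895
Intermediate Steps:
f(l, U) = -5 (f(l, U) = -9 - 1*(-4) = -9 + 4 = -5)
-150*(-6) + f(V(0), -3) = -150*(-6) - 5 = 900 - 5 = 895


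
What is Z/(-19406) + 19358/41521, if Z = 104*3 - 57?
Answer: 365073493/805756526 ≈ 0.45308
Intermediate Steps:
Z = 255 (Z = 312 - 57 = 255)
Z/(-19406) + 19358/41521 = 255/(-19406) + 19358/41521 = 255*(-1/19406) + 19358*(1/41521) = -255/19406 + 19358/41521 = 365073493/805756526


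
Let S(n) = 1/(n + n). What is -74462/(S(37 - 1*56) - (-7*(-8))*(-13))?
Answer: -2829556/27663 ≈ -102.29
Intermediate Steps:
S(n) = 1/(2*n)
-74462/(S(37 - 1*56) - (-7*(-8))*(-13)) = -74462/(1/(2*(37 - 1*56)) - (-7*(-8))*(-13)) = -74462/(1/(2*(37 - 56)) - 56*(-13)) = -74462/((½)/(-19) - 1*(-728)) = -74462/((½)*(-1/19) + 728) = -74462/(-1/38 + 728) = -74462/27663/38 = -74462*38/27663 = -2829556/27663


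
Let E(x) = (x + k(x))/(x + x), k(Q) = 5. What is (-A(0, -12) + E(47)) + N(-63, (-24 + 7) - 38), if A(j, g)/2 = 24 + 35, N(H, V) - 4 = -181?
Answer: -13839/47 ≈ -294.45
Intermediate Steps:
N(H, V) = -177 (N(H, V) = 4 - 181 = -177)
A(j, g) = 118 (A(j, g) = 2*(24 + 35) = 2*59 = 118)
E(x) = (5 + x)/(2*x) (E(x) = (x + 5)/(x + x) = (5 + x)/((2*x)) = (5 + x)*(1/(2*x)) = (5 + x)/(2*x))
(-A(0, -12) + E(47)) + N(-63, (-24 + 7) - 38) = (-1*118 + (½)*(5 + 47)/47) - 177 = (-118 + (½)*(1/47)*52) - 177 = (-118 + 26/47) - 177 = -5520/47 - 177 = -13839/47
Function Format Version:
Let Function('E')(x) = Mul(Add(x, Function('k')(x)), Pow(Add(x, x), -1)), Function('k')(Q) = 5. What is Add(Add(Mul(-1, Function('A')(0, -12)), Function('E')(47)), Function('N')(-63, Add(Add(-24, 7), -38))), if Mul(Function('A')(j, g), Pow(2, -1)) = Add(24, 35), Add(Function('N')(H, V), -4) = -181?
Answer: Rational(-13839, 47) ≈ -294.45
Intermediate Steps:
Function('N')(H, V) = -177 (Function('N')(H, V) = Add(4, -181) = -177)
Function('A')(j, g) = 118 (Function('A')(j, g) = Mul(2, Add(24, 35)) = Mul(2, 59) = 118)
Function('E')(x) = Mul(Rational(1, 2), Pow(x, -1), Add(5, x)) (Function('E')(x) = Mul(Add(x, 5), Pow(Add(x, x), -1)) = Mul(Add(5, x), Pow(Mul(2, x), -1)) = Mul(Add(5, x), Mul(Rational(1, 2), Pow(x, -1))) = Mul(Rational(1, 2), Pow(x, -1), Add(5, x)))
Add(Add(Mul(-1, Function('A')(0, -12)), Function('E')(47)), Function('N')(-63, Add(Add(-24, 7), -38))) = Add(Add(Mul(-1, 118), Mul(Rational(1, 2), Pow(47, -1), Add(5, 47))), -177) = Add(Add(-118, Mul(Rational(1, 2), Rational(1, 47), 52)), -177) = Add(Add(-118, Rational(26, 47)), -177) = Add(Rational(-5520, 47), -177) = Rational(-13839, 47)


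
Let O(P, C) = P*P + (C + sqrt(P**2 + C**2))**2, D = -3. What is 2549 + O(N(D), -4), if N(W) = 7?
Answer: 2679 - 8*sqrt(65) ≈ 2614.5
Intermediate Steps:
O(P, C) = P**2 + (C + sqrt(C**2 + P**2))**2
2549 + O(N(D), -4) = 2549 + (7**2 + (-4 + sqrt((-4)**2 + 7**2))**2) = 2549 + (49 + (-4 + sqrt(16 + 49))**2) = 2549 + (49 + (-4 + sqrt(65))**2) = 2598 + (-4 + sqrt(65))**2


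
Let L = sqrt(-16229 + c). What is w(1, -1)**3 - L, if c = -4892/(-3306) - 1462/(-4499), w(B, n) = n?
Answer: -1 - I*sqrt(897472513880136381)/7436847 ≈ -1.0 - 127.39*I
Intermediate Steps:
c = 13421240/7436847 (c = -4892*(-1/3306) - 1462*(-1/4499) = 2446/1653 + 1462/4499 = 13421240/7436847 ≈ 1.8047)
L = I*sqrt(897472513880136381)/7436847 (L = sqrt(-16229 + 13421240/7436847) = sqrt(-120679168723/7436847) = I*sqrt(897472513880136381)/7436847 ≈ 127.39*I)
w(1, -1)**3 - L = (-1)**3 - I*sqrt(897472513880136381)/7436847 = -1 - I*sqrt(897472513880136381)/7436847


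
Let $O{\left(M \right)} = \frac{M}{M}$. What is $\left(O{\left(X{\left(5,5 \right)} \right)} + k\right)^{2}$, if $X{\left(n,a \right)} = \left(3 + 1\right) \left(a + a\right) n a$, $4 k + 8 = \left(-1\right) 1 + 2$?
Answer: $\frac{9}{16} \approx 0.5625$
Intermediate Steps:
$k = - \frac{7}{4}$ ($k = -2 + \frac{\left(-1\right) 1 + 2}{4} = -2 + \frac{-1 + 2}{4} = -2 + \frac{1}{4} \cdot 1 = -2 + \frac{1}{4} = - \frac{7}{4} \approx -1.75$)
$X{\left(n,a \right)} = 8 n a^{2}$ ($X{\left(n,a \right)} = 4 \cdot 2 a n a = 8 a n a = 8 n a^{2}$)
$O{\left(M \right)} = 1$
$\left(O{\left(X{\left(5,5 \right)} \right)} + k\right)^{2} = \left(1 - \frac{7}{4}\right)^{2} = \left(- \frac{3}{4}\right)^{2} = \frac{9}{16}$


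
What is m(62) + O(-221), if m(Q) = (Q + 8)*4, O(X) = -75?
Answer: 205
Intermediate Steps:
m(Q) = 32 + 4*Q (m(Q) = (8 + Q)*4 = 32 + 4*Q)
m(62) + O(-221) = (32 + 4*62) - 75 = (32 + 248) - 75 = 280 - 75 = 205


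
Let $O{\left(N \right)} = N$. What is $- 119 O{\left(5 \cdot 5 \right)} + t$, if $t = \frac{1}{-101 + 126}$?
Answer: $- \frac{74374}{25} \approx -2975.0$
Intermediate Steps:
$t = \frac{1}{25} \approx 0.04$
$- 119 O{\left(5 \cdot 5 \right)} + t = - 119 \cdot 5 \cdot 5 + \frac{1}{25} = \left(-119\right) 25 + \frac{1}{25} = -2975 + \frac{1}{25} = - \frac{74374}{25}$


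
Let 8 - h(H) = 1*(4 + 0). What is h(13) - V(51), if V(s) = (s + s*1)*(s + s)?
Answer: -10400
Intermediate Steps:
h(H) = 4 (h(H) = 8 - (4 + 0) = 8 - 4 = 4)
V(s) = 4*s**2 (V(s) = (s + s)*(2*s) = (2*s)*(2*s) = 4*s**2)
h(13) - V(51) = 4 - 4*51**2 = 4 - 4*2601 = 4 - 1*10404 = 4 - 10404 = -10400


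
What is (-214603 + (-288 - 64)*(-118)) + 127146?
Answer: -45921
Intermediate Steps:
(-214603 + (-288 - 64)*(-118)) + 127146 = (-214603 - 352*(-118)) + 127146 = (-214603 + 41536) + 127146 = -173067 + 127146 = -45921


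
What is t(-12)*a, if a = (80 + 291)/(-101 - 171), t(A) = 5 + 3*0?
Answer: -1855/272 ≈ -6.8199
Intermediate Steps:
t(A) = 5 (t(A) = 5 + 0 = 5)
a = -371/272 (a = 371/(-272) = 371*(-1/272) = -371/272 ≈ -1.3640)
t(-12)*a = 5*(-371/272) = -1855/272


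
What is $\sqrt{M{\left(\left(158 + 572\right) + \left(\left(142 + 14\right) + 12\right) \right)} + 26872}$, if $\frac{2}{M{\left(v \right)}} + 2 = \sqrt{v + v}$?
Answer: $\frac{\sqrt{-26871 + 26872 \sqrt{449}}}{\sqrt{-1 + \sqrt{449}}} \approx 163.93$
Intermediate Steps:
$M{\left(v \right)} = \frac{2}{-2 + \sqrt{2} \sqrt{v}}$ ($M{\left(v \right)} = \frac{2}{-2 + \sqrt{v + v}} = \frac{2}{-2 + \sqrt{2 v}} = \frac{2}{-2 + \sqrt{2} \sqrt{v}}$)
$\sqrt{M{\left(\left(158 + 572\right) + \left(\left(142 + 14\right) + 12\right) \right)} + 26872} = \sqrt{\frac{2}{-2 + \sqrt{2} \sqrt{\left(158 + 572\right) + \left(\left(142 + 14\right) + 12\right)}} + 26872} = \sqrt{\frac{2}{-2 + \sqrt{2} \sqrt{730 + \left(156 + 12\right)}} + 26872} = \sqrt{\frac{2}{-2 + \sqrt{2} \sqrt{730 + 168}} + 26872} = \sqrt{\frac{2}{-2 + \sqrt{2} \sqrt{898}} + 26872} = \sqrt{\frac{2}{-2 + 2 \sqrt{449}} + 26872} = \sqrt{26872 + \frac{2}{-2 + 2 \sqrt{449}}}$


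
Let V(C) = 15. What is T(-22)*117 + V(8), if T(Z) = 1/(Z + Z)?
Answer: 543/44 ≈ 12.341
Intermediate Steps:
T(Z) = 1/(2*Z)
T(-22)*117 + V(8) = ((½)/(-22))*117 + 15 = ((½)*(-1/22))*117 + 15 = -1/44*117 + 15 = -117/44 + 15 = 543/44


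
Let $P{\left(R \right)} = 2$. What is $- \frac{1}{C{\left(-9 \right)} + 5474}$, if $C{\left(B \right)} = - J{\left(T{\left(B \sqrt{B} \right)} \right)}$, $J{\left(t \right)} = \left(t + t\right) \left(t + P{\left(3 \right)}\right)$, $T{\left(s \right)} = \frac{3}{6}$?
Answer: $- \frac{2}{10943} \approx -0.00018277$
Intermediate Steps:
$T{\left(s \right)} = \frac{1}{2}$ ($T{\left(s \right)} = 3 \cdot \frac{1}{6} = \frac{1}{2}$)
$J{\left(t \right)} = 2 t \left(2 + t\right)$ ($J{\left(t \right)} = \left(t + t\right) \left(t + 2\right) = 2 t \left(2 + t\right)$)
$C{\left(B \right)} = - \frac{5}{2}$ ($C{\left(B \right)} = - \frac{2 \left(2 + \frac{1}{2}\right)}{2} = - \frac{2 \cdot 5}{2 \cdot 2} = \left(-1\right) \frac{5}{2} = - \frac{5}{2}$)
$- \frac{1}{C{\left(-9 \right)} + 5474} = - \frac{1}{- \frac{5}{2} + 5474} = - \frac{1}{\frac{10943}{2}} = \left(-1\right) \frac{2}{10943} = - \frac{2}{10943}$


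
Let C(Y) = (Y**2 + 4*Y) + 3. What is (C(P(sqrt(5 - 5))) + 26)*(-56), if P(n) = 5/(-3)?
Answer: -12656/9 ≈ -1406.2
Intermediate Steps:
P(n) = -5/3 (P(n) = 5*(-1/3) = -5/3)
C(Y) = 3 + Y**2 + 4*Y
(C(P(sqrt(5 - 5))) + 26)*(-56) = ((3 + (-5/3)**2 + 4*(-5/3)) + 26)*(-56) = ((3 + 25/9 - 20/3) + 26)*(-56) = (-8/9 + 26)*(-56) = (226/9)*(-56) = -12656/9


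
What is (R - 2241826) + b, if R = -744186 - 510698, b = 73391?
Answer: -3423319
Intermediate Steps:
R = -1254884
(R - 2241826) + b = (-1254884 - 2241826) + 73391 = -3496710 + 73391 = -3423319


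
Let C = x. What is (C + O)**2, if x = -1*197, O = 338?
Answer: 19881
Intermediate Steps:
x = -197
C = -197
(C + O)**2 = (-197 + 338)**2 = 141**2 = 19881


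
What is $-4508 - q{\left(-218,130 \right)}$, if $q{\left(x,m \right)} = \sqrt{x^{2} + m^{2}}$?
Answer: $-4508 - 2 \sqrt{16106} \approx -4761.8$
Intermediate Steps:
$q{\left(x,m \right)} = \sqrt{m^{2} + x^{2}}$
$-4508 - q{\left(-218,130 \right)} = -4508 - \sqrt{130^{2} + \left(-218\right)^{2}} = -4508 - \sqrt{16900 + 47524} = -4508 - \sqrt{64424} = -4508 - 2 \sqrt{16106}$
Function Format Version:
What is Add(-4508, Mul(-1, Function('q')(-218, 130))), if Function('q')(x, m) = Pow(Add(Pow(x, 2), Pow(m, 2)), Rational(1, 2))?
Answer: Add(-4508, Mul(-2, Pow(16106, Rational(1, 2)))) ≈ -4761.8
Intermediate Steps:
Function('q')(x, m) = Pow(Add(Pow(m, 2), Pow(x, 2)), Rational(1, 2))
Add(-4508, Mul(-1, Function('q')(-218, 130))) = Add(-4508, Mul(-1, Pow(Add(Pow(130, 2), Pow(-218, 2)), Rational(1, 2)))) = Add(-4508, Mul(-1, Pow(Add(16900, 47524), Rational(1, 2)))) = Add(-4508, Mul(-1, Pow(64424, Rational(1, 2)))) = Add(-4508, Mul(-1, Mul(2, Pow(16106, Rational(1, 2))))) = Add(-4508, Mul(-2, Pow(16106, Rational(1, 2))))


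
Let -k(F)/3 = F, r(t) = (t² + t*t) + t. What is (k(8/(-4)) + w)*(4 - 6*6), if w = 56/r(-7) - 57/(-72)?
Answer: -9244/39 ≈ -237.03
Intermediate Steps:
r(t) = t + 2*t² (r(t) = (t² + t²) + t = 2*t² + t = t + 2*t²)
k(F) = -3*F
w = 439/312 (w = 56/((-7*(1 + 2*(-7)))) - 57/(-72) = 56/((-7*(1 - 14))) - 57*(-1/72) = 56/((-7*(-13))) + 19/24 = 56/91 + 19/24 = 56*(1/91) + 19/24 = 8/13 + 19/24 = 439/312 ≈ 1.4071)
(k(8/(-4)) + w)*(4 - 6*6) = (-24/(-4) + 439/312)*(4 - 6*6) = (-24*(-1)/4 + 439/312)*(4 - 36) = (-3*(-2) + 439/312)*(-32) = (6 + 439/312)*(-32) = (2311/312)*(-32) = -9244/39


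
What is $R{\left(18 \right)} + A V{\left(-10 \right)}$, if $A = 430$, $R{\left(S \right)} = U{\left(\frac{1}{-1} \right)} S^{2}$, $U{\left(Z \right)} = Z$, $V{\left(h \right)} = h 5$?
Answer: $-21824$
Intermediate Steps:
$V{\left(h \right)} = 5 h$
$R{\left(S \right)} = - S^{2}$ ($R{\left(S \right)} = \frac{S^{2}}{-1} = - S^{2}$)
$R{\left(18 \right)} + A V{\left(-10 \right)} = - 18^{2} + 430 \cdot 5 \left(-10\right) = \left(-1\right) 324 + 430 \left(-50\right) = -324 - 21500 = -21824$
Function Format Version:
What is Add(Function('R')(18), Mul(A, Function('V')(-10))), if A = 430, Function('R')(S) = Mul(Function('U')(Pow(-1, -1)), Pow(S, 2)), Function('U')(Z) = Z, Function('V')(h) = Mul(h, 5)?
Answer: -21824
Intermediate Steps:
Function('V')(h) = Mul(5, h)
Function('R')(S) = Mul(-1, Pow(S, 2)) (Function('R')(S) = Mul(Pow(-1, -1), Pow(S, 2)) = Mul(-1, Pow(S, 2)))
Add(Function('R')(18), Mul(A, Function('V')(-10))) = Add(Mul(-1, Pow(18, 2)), Mul(430, Mul(5, -10))) = Add(Mul(-1, 324), Mul(430, -50)) = Add(-324, -21500) = -21824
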